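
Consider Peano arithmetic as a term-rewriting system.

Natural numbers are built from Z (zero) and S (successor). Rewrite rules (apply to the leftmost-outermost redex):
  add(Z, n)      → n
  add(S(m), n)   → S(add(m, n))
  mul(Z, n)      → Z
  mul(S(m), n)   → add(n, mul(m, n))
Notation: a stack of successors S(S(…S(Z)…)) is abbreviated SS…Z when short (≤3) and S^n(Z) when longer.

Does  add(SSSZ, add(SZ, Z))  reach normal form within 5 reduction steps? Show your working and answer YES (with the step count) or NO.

  start: add(SSSZ, add(SZ, Z))
  [1] S(add(SSZ, add(SZ, Z)))
  [2] S(S(add(SZ, add(SZ, Z))))
  [3] S(S(S(add(Z, add(SZ, Z)))))
  [4] S(S(S(add(SZ, Z))))
  [5] S(S(S(S(add(Z, Z)))))

Answer: NO — after 5 steps the term is S(S(S(S(add(Z, Z))))), not yet normal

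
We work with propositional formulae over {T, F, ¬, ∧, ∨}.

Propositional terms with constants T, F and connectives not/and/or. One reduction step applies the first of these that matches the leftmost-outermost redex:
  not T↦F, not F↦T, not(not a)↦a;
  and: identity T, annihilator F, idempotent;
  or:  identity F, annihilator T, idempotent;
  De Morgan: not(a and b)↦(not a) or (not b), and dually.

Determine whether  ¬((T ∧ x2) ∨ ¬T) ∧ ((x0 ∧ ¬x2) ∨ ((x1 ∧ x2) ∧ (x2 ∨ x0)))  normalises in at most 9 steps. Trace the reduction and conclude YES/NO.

Answer: YES — reaches normal form ¬x2 ∧ ((x0 ∧ ¬x2) ∨ ((x1 ∧ x2) ∧ (x2 ∨ x0))) in 6 ≤ 9 steps

Derivation:
  start: ¬((T ∧ x2) ∨ ¬T) ∧ ((x0 ∧ ¬x2) ∨ ((x1 ∧ x2) ∧ (x2 ∨ x0)))
  →1  (¬(T ∧ x2) ∧ ¬¬T) ∧ ((x0 ∧ ¬x2) ∨ ((x1 ∧ x2) ∧ (x2 ∨ x0)))
  →2  ((¬T ∨ ¬x2) ∧ ¬¬T) ∧ ((x0 ∧ ¬x2) ∨ ((x1 ∧ x2) ∧ (x2 ∨ x0)))
  →3  ((F ∨ ¬x2) ∧ ¬¬T) ∧ ((x0 ∧ ¬x2) ∨ ((x1 ∧ x2) ∧ (x2 ∨ x0)))
  →4  (¬x2 ∧ ¬¬T) ∧ ((x0 ∧ ¬x2) ∨ ((x1 ∧ x2) ∧ (x2 ∨ x0)))
  →5  (¬x2 ∧ T) ∧ ((x0 ∧ ¬x2) ∨ ((x1 ∧ x2) ∧ (x2 ∨ x0)))
  →6  ¬x2 ∧ ((x0 ∧ ¬x2) ∨ ((x1 ∧ x2) ∧ (x2 ∨ x0)))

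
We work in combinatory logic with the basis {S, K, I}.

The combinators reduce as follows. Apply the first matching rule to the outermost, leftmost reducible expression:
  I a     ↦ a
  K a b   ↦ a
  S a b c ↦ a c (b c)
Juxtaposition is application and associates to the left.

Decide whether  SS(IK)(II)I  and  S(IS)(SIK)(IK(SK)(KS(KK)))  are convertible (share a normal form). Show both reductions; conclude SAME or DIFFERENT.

Answer: DIFFERENT — A ⇓ I, B ⇓ S(SK)(SK(K(SK)))

Reduction:
Term A:
  start: SS(IK)(II)I
  step 1: S(II)(IK(II))I
  step 2: III(IK(II)I)
  step 3: II(IK(II)I)
  step 4: I(IK(II)I)
  step 5: IK(II)I
  step 6: K(II)I
  step 7: II
  step 8: I

Term B:
  start: S(IS)(SIK)(IK(SK)(KS(KK)))
  step 1: IS(IK(SK)(KS(KK)))(SIK(IK(SK)(KS(KK))))
  step 2: S(IK(SK)(KS(KK)))(SIK(IK(SK)(KS(KK))))
  step 3: S(K(SK)(KS(KK)))(SIK(IK(SK)(KS(KK))))
  step 4: S(SK)(SIK(IK(SK)(KS(KK))))
  step 5: S(SK)(I(IK(SK)(KS(KK)))(K(IK(SK)(KS(KK)))))
  step 6: S(SK)(IK(SK)(KS(KK))(K(IK(SK)(KS(KK)))))
  step 7: S(SK)(K(SK)(KS(KK))(K(IK(SK)(KS(KK)))))
  step 8: S(SK)(SK(K(IK(SK)(KS(KK)))))
  step 9: S(SK)(SK(K(K(SK)(KS(KK)))))
  step 10: S(SK)(SK(K(SK)))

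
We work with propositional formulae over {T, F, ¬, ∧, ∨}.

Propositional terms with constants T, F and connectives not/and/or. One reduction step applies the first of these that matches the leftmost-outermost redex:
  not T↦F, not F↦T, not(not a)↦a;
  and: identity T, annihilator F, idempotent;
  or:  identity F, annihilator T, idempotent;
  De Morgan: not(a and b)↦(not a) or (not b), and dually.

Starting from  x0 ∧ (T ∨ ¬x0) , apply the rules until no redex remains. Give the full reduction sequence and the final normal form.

  start: x0 ∧ (T ∨ ¬x0)
  step 1: x0 ∧ T
  step 2: x0

Answer: normal form = x0  (in 2 steps)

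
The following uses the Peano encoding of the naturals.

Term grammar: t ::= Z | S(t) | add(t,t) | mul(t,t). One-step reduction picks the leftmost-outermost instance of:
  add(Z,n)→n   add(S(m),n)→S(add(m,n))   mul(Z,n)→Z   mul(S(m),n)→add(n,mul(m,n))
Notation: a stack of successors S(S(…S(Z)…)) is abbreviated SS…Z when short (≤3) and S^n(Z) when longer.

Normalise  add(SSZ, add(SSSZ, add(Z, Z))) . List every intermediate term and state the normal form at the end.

Answer: normal form = S^5(Z)  (in 8 steps)

Derivation:
  start: add(SSZ, add(SSSZ, add(Z, Z)))
  step 1: S(add(SZ, add(SSSZ, add(Z, Z))))
  step 2: S(S(add(Z, add(SSSZ, add(Z, Z)))))
  step 3: S(S(add(SSSZ, add(Z, Z))))
  step 4: S(S(S(add(SSZ, add(Z, Z)))))
  step 5: S(S(S(S(add(SZ, add(Z, Z))))))
  step 6: S(S(S(S(S(add(Z, add(Z, Z)))))))
  step 7: S(S(S(S(S(add(Z, Z))))))
  step 8: S^5(Z)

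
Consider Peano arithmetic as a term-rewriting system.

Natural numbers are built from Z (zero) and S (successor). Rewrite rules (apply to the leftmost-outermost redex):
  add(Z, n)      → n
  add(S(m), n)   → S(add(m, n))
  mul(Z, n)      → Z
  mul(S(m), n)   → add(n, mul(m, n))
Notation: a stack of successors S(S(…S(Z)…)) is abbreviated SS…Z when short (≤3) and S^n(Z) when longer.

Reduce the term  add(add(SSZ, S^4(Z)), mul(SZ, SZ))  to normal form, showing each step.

Answer: normal form = S^7(Z)  (in 14 steps)

Working:
  start: add(add(SSZ, S^4(Z)), mul(SZ, SZ))
  →1  add(S(add(SZ, S^4(Z))), mul(SZ, SZ))
  →2  S(add(add(SZ, S^4(Z)), mul(SZ, SZ)))
  →3  S(add(S(add(Z, S^4(Z))), mul(SZ, SZ)))
  →4  S(S(add(add(Z, S^4(Z)), mul(SZ, SZ))))
  →5  S(S(add(S^4(Z), mul(SZ, SZ))))
  →6  S(S(S(add(SSSZ, mul(SZ, SZ)))))
  →7  S(S(S(S(add(SSZ, mul(SZ, SZ))))))
  →8  S(S(S(S(S(add(SZ, mul(SZ, SZ)))))))
  →9  S(S(S(S(S(S(add(Z, mul(SZ, SZ))))))))
  →10  S(S(S(S(S(S(mul(SZ, SZ)))))))
  →11  S(S(S(S(S(S(add(SZ, mul(Z, SZ))))))))
  →12  S(S(S(S(S(S(S(add(Z, mul(Z, SZ)))))))))
  →13  S(S(S(S(S(S(S(mul(Z, SZ))))))))
  →14  S^7(Z)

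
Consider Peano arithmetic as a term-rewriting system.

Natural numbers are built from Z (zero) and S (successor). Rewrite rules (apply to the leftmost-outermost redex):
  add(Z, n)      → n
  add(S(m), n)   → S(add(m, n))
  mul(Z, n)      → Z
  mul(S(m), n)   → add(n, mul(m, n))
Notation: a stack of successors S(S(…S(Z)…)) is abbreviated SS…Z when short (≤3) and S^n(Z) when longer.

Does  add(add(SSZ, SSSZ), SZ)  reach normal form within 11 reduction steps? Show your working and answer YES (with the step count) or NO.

  start: add(add(SSZ, SSSZ), SZ)
  [1] add(S(add(SZ, SSSZ)), SZ)
  [2] S(add(add(SZ, SSSZ), SZ))
  [3] S(add(S(add(Z, SSSZ)), SZ))
  [4] S(S(add(add(Z, SSSZ), SZ)))
  [5] S(S(add(SSSZ, SZ)))
  [6] S(S(S(add(SSZ, SZ))))
  [7] S(S(S(S(add(SZ, SZ)))))
  [8] S(S(S(S(S(add(Z, SZ))))))
  [9] S^6(Z)

Answer: YES — reaches normal form S^6(Z) in 9 ≤ 11 steps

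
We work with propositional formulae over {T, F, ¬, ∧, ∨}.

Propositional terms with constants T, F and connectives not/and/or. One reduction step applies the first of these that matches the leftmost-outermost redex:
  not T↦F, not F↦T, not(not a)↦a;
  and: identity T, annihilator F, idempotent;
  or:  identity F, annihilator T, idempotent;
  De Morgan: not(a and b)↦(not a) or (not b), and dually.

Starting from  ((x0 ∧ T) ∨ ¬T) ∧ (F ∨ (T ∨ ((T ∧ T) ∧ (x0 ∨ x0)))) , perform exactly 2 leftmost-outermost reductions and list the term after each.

  start: ((x0 ∧ T) ∨ ¬T) ∧ (F ∨ (T ∨ ((T ∧ T) ∧ (x0 ∨ x0))))
  →1  (x0 ∨ ¬T) ∧ (F ∨ (T ∨ ((T ∧ T) ∧ (x0 ∨ x0))))
  →2  (x0 ∨ F) ∧ (F ∨ (T ∨ ((T ∧ T) ∧ (x0 ∨ x0))))

Answer: after 2 steps: (x0 ∨ F) ∧ (F ∨ (T ∨ ((T ∧ T) ∧ (x0 ∨ x0))))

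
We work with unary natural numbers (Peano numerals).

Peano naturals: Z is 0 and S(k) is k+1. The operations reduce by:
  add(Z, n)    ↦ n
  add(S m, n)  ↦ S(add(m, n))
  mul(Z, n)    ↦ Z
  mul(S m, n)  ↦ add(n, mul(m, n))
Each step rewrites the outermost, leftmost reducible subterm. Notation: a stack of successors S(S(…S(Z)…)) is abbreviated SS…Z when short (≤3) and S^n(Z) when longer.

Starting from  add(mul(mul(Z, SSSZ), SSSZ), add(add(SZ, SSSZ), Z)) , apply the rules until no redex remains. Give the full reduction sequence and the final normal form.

  start: add(mul(mul(Z, SSSZ), SSSZ), add(add(SZ, SSSZ), Z))
  step 1: add(mul(Z, SSSZ), add(add(SZ, SSSZ), Z))
  step 2: add(Z, add(add(SZ, SSSZ), Z))
  step 3: add(add(SZ, SSSZ), Z)
  step 4: add(S(add(Z, SSSZ)), Z)
  step 5: S(add(add(Z, SSSZ), Z))
  step 6: S(add(SSSZ, Z))
  step 7: S(S(add(SSZ, Z)))
  step 8: S(S(S(add(SZ, Z))))
  step 9: S(S(S(S(add(Z, Z)))))
  step 10: S^4(Z)

Answer: normal form = S^4(Z)  (in 10 steps)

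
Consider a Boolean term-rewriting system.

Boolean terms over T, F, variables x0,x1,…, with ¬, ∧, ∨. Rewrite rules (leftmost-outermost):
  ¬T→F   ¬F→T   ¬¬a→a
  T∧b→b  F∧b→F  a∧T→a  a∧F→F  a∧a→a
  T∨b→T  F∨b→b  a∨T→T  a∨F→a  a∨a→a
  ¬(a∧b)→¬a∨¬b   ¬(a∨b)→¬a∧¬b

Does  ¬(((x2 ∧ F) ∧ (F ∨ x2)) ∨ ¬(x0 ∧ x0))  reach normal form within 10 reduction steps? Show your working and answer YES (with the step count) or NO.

Answer: YES — reaches normal form x0 in 9 ≤ 10 steps

Reduction:
  start: ¬(((x2 ∧ F) ∧ (F ∨ x2)) ∨ ¬(x0 ∧ x0))
  [1] ¬((x2 ∧ F) ∧ (F ∨ x2)) ∧ ¬¬(x0 ∧ x0)
  [2] (¬(x2 ∧ F) ∨ ¬(F ∨ x2)) ∧ ¬¬(x0 ∧ x0)
  [3] ((¬x2 ∨ ¬F) ∨ ¬(F ∨ x2)) ∧ ¬¬(x0 ∧ x0)
  [4] ((¬x2 ∨ T) ∨ ¬(F ∨ x2)) ∧ ¬¬(x0 ∧ x0)
  [5] (T ∨ ¬(F ∨ x2)) ∧ ¬¬(x0 ∧ x0)
  [6] T ∧ ¬¬(x0 ∧ x0)
  [7] ¬¬(x0 ∧ x0)
  [8] x0 ∧ x0
  [9] x0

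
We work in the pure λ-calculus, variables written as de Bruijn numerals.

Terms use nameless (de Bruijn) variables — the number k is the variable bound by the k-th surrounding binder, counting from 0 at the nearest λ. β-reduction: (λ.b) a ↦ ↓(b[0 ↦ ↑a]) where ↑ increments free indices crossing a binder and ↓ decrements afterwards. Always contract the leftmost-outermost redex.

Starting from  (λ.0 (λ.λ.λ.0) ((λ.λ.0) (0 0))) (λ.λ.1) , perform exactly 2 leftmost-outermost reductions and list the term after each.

  start: (λ.0 (λ.λ.λ.0) ((λ.λ.0) (0 0))) (λ.λ.1)
  step 1: (λ.λ.1) (λ.λ.λ.0) ((λ.λ.0) ((λ.λ.1) (λ.λ.1)))
  step 2: (λ.λ.λ.λ.0) ((λ.λ.0) ((λ.λ.1) (λ.λ.1)))

Answer: after 2 steps: (λ.λ.λ.λ.0) ((λ.λ.0) ((λ.λ.1) (λ.λ.1)))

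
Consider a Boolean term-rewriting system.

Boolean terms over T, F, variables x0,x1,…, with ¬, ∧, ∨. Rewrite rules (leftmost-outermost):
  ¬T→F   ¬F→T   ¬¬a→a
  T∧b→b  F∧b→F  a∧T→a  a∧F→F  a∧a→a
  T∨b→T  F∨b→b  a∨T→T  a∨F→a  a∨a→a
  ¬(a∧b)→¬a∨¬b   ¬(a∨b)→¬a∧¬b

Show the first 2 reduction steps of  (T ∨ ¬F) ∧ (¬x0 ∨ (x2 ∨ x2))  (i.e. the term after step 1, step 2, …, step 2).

  start: (T ∨ ¬F) ∧ (¬x0 ∨ (x2 ∨ x2))
  step 1: T ∧ (¬x0 ∨ (x2 ∨ x2))
  step 2: ¬x0 ∨ (x2 ∨ x2)

Answer: after 2 steps: ¬x0 ∨ (x2 ∨ x2)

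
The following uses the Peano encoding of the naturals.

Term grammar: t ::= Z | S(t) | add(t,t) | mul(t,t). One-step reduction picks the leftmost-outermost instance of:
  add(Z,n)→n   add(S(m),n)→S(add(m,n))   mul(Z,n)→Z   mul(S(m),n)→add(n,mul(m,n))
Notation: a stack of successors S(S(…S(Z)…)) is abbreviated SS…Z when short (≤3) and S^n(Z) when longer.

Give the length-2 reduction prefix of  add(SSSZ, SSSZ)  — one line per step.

  start: add(SSSZ, SSSZ)
  step 1: S(add(SSZ, SSSZ))
  step 2: S(S(add(SZ, SSSZ)))

Answer: after 2 steps: S(S(add(SZ, SSSZ)))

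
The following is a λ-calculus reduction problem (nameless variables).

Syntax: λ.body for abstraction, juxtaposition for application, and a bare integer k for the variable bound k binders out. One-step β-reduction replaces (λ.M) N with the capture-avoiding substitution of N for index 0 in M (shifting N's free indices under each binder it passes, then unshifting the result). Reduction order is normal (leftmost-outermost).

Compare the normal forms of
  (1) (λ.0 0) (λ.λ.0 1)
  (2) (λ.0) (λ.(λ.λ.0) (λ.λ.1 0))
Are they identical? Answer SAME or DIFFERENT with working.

Answer: DIFFERENT — A ⇓ λ.0 (λ.λ.0 1), B ⇓ λ.λ.0

Reduction:
Term A:
  start: (λ.0 0) (λ.λ.0 1)
  [1] (λ.λ.0 1) (λ.λ.0 1)
  [2] λ.0 (λ.λ.0 1)

Term B:
  start: (λ.0) (λ.(λ.λ.0) (λ.λ.1 0))
  [1] λ.(λ.λ.0) (λ.λ.1 0)
  [2] λ.λ.0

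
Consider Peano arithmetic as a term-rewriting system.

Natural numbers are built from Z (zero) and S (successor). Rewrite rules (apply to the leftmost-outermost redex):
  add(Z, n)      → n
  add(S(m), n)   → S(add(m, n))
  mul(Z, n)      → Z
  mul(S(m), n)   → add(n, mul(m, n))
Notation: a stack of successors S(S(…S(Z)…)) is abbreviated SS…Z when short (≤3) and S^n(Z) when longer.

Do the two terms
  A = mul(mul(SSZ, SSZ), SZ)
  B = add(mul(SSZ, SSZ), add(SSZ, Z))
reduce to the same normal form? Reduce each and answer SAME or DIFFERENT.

Answer: DIFFERENT — A ⇓ S^4(Z), B ⇓ S^6(Z)

Working:
Term A:
  start: mul(mul(SSZ, SSZ), SZ)
  →1  mul(add(SSZ, mul(SZ, SSZ)), SZ)
  →2  mul(S(add(SZ, mul(SZ, SSZ))), SZ)
  →3  add(SZ, mul(add(SZ, mul(SZ, SSZ)), SZ))
  →4  S(add(Z, mul(add(SZ, mul(SZ, SSZ)), SZ)))
  →5  S(mul(add(SZ, mul(SZ, SSZ)), SZ))
  →6  S(mul(S(add(Z, mul(SZ, SSZ))), SZ))
  →7  S(add(SZ, mul(add(Z, mul(SZ, SSZ)), SZ)))
  →8  S(S(add(Z, mul(add(Z, mul(SZ, SSZ)), SZ))))
  →9  S(S(mul(add(Z, mul(SZ, SSZ)), SZ)))
  →10  S(S(mul(mul(SZ, SSZ), SZ)))
  →11  S(S(mul(add(SSZ, mul(Z, SSZ)), SZ)))
  →12  S(S(mul(S(add(SZ, mul(Z, SSZ))), SZ)))
  →13  S(S(add(SZ, mul(add(SZ, mul(Z, SSZ)), SZ))))
  →14  S(S(S(add(Z, mul(add(SZ, mul(Z, SSZ)), SZ)))))
  →15  S(S(S(mul(add(SZ, mul(Z, SSZ)), SZ))))
  →16  S(S(S(mul(S(add(Z, mul(Z, SSZ))), SZ))))
  →17  S(S(S(add(SZ, mul(add(Z, mul(Z, SSZ)), SZ)))))
  →18  S(S(S(S(add(Z, mul(add(Z, mul(Z, SSZ)), SZ))))))
  →19  S(S(S(S(mul(add(Z, mul(Z, SSZ)), SZ)))))
  →20  S(S(S(S(mul(mul(Z, SSZ), SZ)))))
  →21  S(S(S(S(mul(Z, SZ)))))
  →22  S^4(Z)

Term B:
  start: add(mul(SSZ, SSZ), add(SSZ, Z))
  →1  add(add(SSZ, mul(SZ, SSZ)), add(SSZ, Z))
  →2  add(S(add(SZ, mul(SZ, SSZ))), add(SSZ, Z))
  →3  S(add(add(SZ, mul(SZ, SSZ)), add(SSZ, Z)))
  →4  S(add(S(add(Z, mul(SZ, SSZ))), add(SSZ, Z)))
  →5  S(S(add(add(Z, mul(SZ, SSZ)), add(SSZ, Z))))
  →6  S(S(add(mul(SZ, SSZ), add(SSZ, Z))))
  →7  S(S(add(add(SSZ, mul(Z, SSZ)), add(SSZ, Z))))
  →8  S(S(add(S(add(SZ, mul(Z, SSZ))), add(SSZ, Z))))
  →9  S(S(S(add(add(SZ, mul(Z, SSZ)), add(SSZ, Z)))))
  →10  S(S(S(add(S(add(Z, mul(Z, SSZ))), add(SSZ, Z)))))
  →11  S(S(S(S(add(add(Z, mul(Z, SSZ)), add(SSZ, Z))))))
  →12  S(S(S(S(add(mul(Z, SSZ), add(SSZ, Z))))))
  →13  S(S(S(S(add(Z, add(SSZ, Z))))))
  →14  S(S(S(S(add(SSZ, Z)))))
  →15  S(S(S(S(S(add(SZ, Z))))))
  →16  S(S(S(S(S(S(add(Z, Z)))))))
  →17  S^6(Z)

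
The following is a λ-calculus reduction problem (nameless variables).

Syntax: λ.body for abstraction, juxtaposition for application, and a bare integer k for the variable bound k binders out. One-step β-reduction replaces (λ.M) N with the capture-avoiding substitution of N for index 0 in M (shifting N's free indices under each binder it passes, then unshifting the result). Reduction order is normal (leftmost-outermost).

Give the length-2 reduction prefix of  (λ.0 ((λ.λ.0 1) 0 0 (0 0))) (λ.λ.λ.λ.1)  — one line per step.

Answer: after 2 steps: λ.λ.λ.1

Reduction:
  start: (λ.0 ((λ.λ.0 1) 0 0 (0 0))) (λ.λ.λ.λ.1)
  [1] (λ.λ.λ.λ.1) ((λ.λ.0 1) (λ.λ.λ.λ.1) (λ.λ.λ.λ.1) ((λ.λ.λ.λ.1) (λ.λ.λ.λ.1)))
  [2] λ.λ.λ.1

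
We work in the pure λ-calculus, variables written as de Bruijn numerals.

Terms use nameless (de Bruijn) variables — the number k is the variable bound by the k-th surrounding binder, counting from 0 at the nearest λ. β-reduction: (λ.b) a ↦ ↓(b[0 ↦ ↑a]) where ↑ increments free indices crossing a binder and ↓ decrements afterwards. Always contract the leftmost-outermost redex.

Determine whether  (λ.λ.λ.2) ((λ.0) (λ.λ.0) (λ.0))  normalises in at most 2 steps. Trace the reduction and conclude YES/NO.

  start: (λ.λ.λ.2) ((λ.0) (λ.λ.0) (λ.0))
  [1] λ.λ.(λ.0) (λ.λ.0) (λ.0)
  [2] λ.λ.(λ.λ.0) (λ.0)

Answer: NO — after 2 steps the term is λ.λ.(λ.λ.0) (λ.0), not yet normal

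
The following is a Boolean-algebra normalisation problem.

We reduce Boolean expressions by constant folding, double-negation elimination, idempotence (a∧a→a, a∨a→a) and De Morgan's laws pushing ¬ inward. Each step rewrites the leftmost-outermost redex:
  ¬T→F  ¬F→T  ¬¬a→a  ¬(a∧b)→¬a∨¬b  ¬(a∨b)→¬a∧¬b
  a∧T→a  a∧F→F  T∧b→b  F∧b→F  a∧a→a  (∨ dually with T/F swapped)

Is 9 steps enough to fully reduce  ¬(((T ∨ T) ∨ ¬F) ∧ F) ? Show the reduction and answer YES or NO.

  start: ¬(((T ∨ T) ∨ ¬F) ∧ F)
  →1  ¬((T ∨ T) ∨ ¬F) ∨ ¬F
  →2  (¬(T ∨ T) ∧ ¬¬F) ∨ ¬F
  →3  ((¬T ∧ ¬T) ∧ ¬¬F) ∨ ¬F
  →4  (¬T ∧ ¬¬F) ∨ ¬F
  →5  (F ∧ ¬¬F) ∨ ¬F
  →6  F ∨ ¬F
  →7  ¬F
  →8  T

Answer: YES — reaches normal form T in 8 ≤ 9 steps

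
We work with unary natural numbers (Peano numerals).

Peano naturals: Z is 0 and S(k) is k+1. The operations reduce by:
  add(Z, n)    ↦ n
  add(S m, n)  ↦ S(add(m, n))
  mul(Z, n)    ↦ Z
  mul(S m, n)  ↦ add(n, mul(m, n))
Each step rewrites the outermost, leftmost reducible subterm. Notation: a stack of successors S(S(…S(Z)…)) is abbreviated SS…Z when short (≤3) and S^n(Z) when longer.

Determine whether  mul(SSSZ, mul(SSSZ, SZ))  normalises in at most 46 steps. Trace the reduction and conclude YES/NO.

  start: mul(SSSZ, mul(SSSZ, SZ))
  [1] add(mul(SSSZ, SZ), mul(SSZ, mul(SSSZ, SZ)))
  [2] add(add(SZ, mul(SSZ, SZ)), mul(SSZ, mul(SSSZ, SZ)))
  [3] add(S(add(Z, mul(SSZ, SZ))), mul(SSZ, mul(SSSZ, SZ)))
  [4] S(add(add(Z, mul(SSZ, SZ)), mul(SSZ, mul(SSSZ, SZ))))
  [5] S(add(mul(SSZ, SZ), mul(SSZ, mul(SSSZ, SZ))))
  [6] S(add(add(SZ, mul(SZ, SZ)), mul(SSZ, mul(SSSZ, SZ))))
  [7] S(add(S(add(Z, mul(SZ, SZ))), mul(SSZ, mul(SSSZ, SZ))))
  [8] S(S(add(add(Z, mul(SZ, SZ)), mul(SSZ, mul(SSSZ, SZ)))))
  [9] S(S(add(mul(SZ, SZ), mul(SSZ, mul(SSSZ, SZ)))))
  [10] S(S(add(add(SZ, mul(Z, SZ)), mul(SSZ, mul(SSSZ, SZ)))))
  [11] S(S(add(S(add(Z, mul(Z, SZ))), mul(SSZ, mul(SSSZ, SZ)))))
  [12] S(S(S(add(add(Z, mul(Z, SZ)), mul(SSZ, mul(SSSZ, SZ))))))
  [13] S(S(S(add(mul(Z, SZ), mul(SSZ, mul(SSSZ, SZ))))))
  [14] S(S(S(add(Z, mul(SSZ, mul(SSSZ, SZ))))))
  [15] S(S(S(mul(SSZ, mul(SSSZ, SZ)))))
  [16] S(S(S(add(mul(SSSZ, SZ), mul(SZ, mul(SSSZ, SZ))))))
  [17] S(S(S(add(add(SZ, mul(SSZ, SZ)), mul(SZ, mul(SSSZ, SZ))))))
  [18] S(S(S(add(S(add(Z, mul(SSZ, SZ))), mul(SZ, mul(SSSZ, SZ))))))
  [19] S(S(S(S(add(add(Z, mul(SSZ, SZ)), mul(SZ, mul(SSSZ, SZ)))))))
  [20] S(S(S(S(add(mul(SSZ, SZ), mul(SZ, mul(SSSZ, SZ)))))))
  [21] S(S(S(S(add(add(SZ, mul(SZ, SZ)), mul(SZ, mul(SSSZ, SZ)))))))
  [22] S(S(S(S(add(S(add(Z, mul(SZ, SZ))), mul(SZ, mul(SSSZ, SZ)))))))
  [23] S(S(S(S(S(add(add(Z, mul(SZ, SZ)), mul(SZ, mul(SSSZ, SZ))))))))
  [24] S(S(S(S(S(add(mul(SZ, SZ), mul(SZ, mul(SSSZ, SZ))))))))
  [25] S(S(S(S(S(add(add(SZ, mul(Z, SZ)), mul(SZ, mul(SSSZ, SZ))))))))
  [26] S(S(S(S(S(add(S(add(Z, mul(Z, SZ))), mul(SZ, mul(SSSZ, SZ))))))))
  [27] S(S(S(S(S(S(add(add(Z, mul(Z, SZ)), mul(SZ, mul(SSSZ, SZ)))))))))
  [28] S(S(S(S(S(S(add(mul(Z, SZ), mul(SZ, mul(SSSZ, SZ)))))))))
  [29] S(S(S(S(S(S(add(Z, mul(SZ, mul(SSSZ, SZ)))))))))
  [30] S(S(S(S(S(S(mul(SZ, mul(SSSZ, SZ))))))))
  [31] S(S(S(S(S(S(add(mul(SSSZ, SZ), mul(Z, mul(SSSZ, SZ)))))))))
  [32] S(S(S(S(S(S(add(add(SZ, mul(SSZ, SZ)), mul(Z, mul(SSSZ, SZ)))))))))
  [33] S(S(S(S(S(S(add(S(add(Z, mul(SSZ, SZ))), mul(Z, mul(SSSZ, SZ)))))))))
  [34] S(S(S(S(S(S(S(add(add(Z, mul(SSZ, SZ)), mul(Z, mul(SSSZ, SZ))))))))))
  [35] S(S(S(S(S(S(S(add(mul(SSZ, SZ), mul(Z, mul(SSSZ, SZ))))))))))
  [36] S(S(S(S(S(S(S(add(add(SZ, mul(SZ, SZ)), mul(Z, mul(SSSZ, SZ))))))))))
  [37] S(S(S(S(S(S(S(add(S(add(Z, mul(SZ, SZ))), mul(Z, mul(SSSZ, SZ))))))))))
  [38] S(S(S(S(S(S(S(S(add(add(Z, mul(SZ, SZ)), mul(Z, mul(SSSZ, SZ)))))))))))
  [39] S(S(S(S(S(S(S(S(add(mul(SZ, SZ), mul(Z, mul(SSSZ, SZ)))))))))))
  [40] S(S(S(S(S(S(S(S(add(add(SZ, mul(Z, SZ)), mul(Z, mul(SSSZ, SZ)))))))))))
  [41] S(S(S(S(S(S(S(S(add(S(add(Z, mul(Z, SZ))), mul(Z, mul(SSSZ, SZ)))))))))))
  [42] S(S(S(S(S(S(S(S(S(add(add(Z, mul(Z, SZ)), mul(Z, mul(SSSZ, SZ))))))))))))
  [43] S(S(S(S(S(S(S(S(S(add(mul(Z, SZ), mul(Z, mul(SSSZ, SZ))))))))))))
  [44] S(S(S(S(S(S(S(S(S(add(Z, mul(Z, mul(SSSZ, SZ))))))))))))
  [45] S(S(S(S(S(S(S(S(S(mul(Z, mul(SSSZ, SZ)))))))))))
  [46] S^9(Z)

Answer: YES — reaches normal form S^9(Z) in 46 ≤ 46 steps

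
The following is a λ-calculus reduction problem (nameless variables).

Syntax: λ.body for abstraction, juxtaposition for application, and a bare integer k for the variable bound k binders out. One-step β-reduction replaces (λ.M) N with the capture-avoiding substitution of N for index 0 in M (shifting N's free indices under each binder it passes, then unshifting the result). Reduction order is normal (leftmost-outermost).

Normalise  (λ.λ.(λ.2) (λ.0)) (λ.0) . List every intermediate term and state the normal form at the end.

Answer: normal form = λ.λ.0  (in 2 steps)

Reduction:
  start: (λ.λ.(λ.2) (λ.0)) (λ.0)
  step 1: λ.(λ.λ.0) (λ.0)
  step 2: λ.λ.0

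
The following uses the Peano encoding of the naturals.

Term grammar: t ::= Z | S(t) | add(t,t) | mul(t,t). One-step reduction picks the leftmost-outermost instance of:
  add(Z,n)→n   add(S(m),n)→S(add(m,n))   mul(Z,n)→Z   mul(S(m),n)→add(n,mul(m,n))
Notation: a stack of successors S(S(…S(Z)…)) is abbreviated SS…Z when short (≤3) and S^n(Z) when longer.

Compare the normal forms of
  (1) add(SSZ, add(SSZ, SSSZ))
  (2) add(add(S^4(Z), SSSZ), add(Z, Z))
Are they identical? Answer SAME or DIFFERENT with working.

Answer: SAME — A ⇓ S^7(Z), B ⇓ S^7(Z)

Working:
Term A:
  start: add(SSZ, add(SSZ, SSSZ))
  →1  S(add(SZ, add(SSZ, SSSZ)))
  →2  S(S(add(Z, add(SSZ, SSSZ))))
  →3  S(S(add(SSZ, SSSZ)))
  →4  S(S(S(add(SZ, SSSZ))))
  →5  S(S(S(S(add(Z, SSSZ)))))
  →6  S^7(Z)

Term B:
  start: add(add(S^4(Z), SSSZ), add(Z, Z))
  →1  add(S(add(SSSZ, SSSZ)), add(Z, Z))
  →2  S(add(add(SSSZ, SSSZ), add(Z, Z)))
  →3  S(add(S(add(SSZ, SSSZ)), add(Z, Z)))
  →4  S(S(add(add(SSZ, SSSZ), add(Z, Z))))
  →5  S(S(add(S(add(SZ, SSSZ)), add(Z, Z))))
  →6  S(S(S(add(add(SZ, SSSZ), add(Z, Z)))))
  →7  S(S(S(add(S(add(Z, SSSZ)), add(Z, Z)))))
  →8  S(S(S(S(add(add(Z, SSSZ), add(Z, Z))))))
  →9  S(S(S(S(add(SSSZ, add(Z, Z))))))
  →10  S(S(S(S(S(add(SSZ, add(Z, Z)))))))
  →11  S(S(S(S(S(S(add(SZ, add(Z, Z))))))))
  →12  S(S(S(S(S(S(S(add(Z, add(Z, Z)))))))))
  →13  S(S(S(S(S(S(S(add(Z, Z))))))))
  →14  S^7(Z)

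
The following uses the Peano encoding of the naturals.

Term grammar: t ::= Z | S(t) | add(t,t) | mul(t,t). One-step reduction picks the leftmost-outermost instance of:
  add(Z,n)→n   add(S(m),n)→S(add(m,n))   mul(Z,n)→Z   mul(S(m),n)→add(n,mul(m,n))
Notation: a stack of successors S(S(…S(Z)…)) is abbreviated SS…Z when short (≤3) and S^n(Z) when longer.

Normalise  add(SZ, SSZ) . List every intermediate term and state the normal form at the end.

Answer: normal form = SSSZ  (in 2 steps)

Derivation:
  start: add(SZ, SSZ)
  →1  S(add(Z, SSZ))
  →2  SSSZ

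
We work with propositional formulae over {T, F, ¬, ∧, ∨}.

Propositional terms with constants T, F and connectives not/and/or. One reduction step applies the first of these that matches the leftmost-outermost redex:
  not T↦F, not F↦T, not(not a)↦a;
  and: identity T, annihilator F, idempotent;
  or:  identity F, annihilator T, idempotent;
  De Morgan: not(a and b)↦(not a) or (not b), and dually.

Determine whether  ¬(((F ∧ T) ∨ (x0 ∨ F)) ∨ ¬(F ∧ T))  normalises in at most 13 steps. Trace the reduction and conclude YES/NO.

Answer: YES — reaches normal form F in 12 ≤ 13 steps

Derivation:
  start: ¬(((F ∧ T) ∨ (x0 ∨ F)) ∨ ¬(F ∧ T))
  →1  ¬((F ∧ T) ∨ (x0 ∨ F)) ∧ ¬¬(F ∧ T)
  →2  (¬(F ∧ T) ∧ ¬(x0 ∨ F)) ∧ ¬¬(F ∧ T)
  →3  ((¬F ∨ ¬T) ∧ ¬(x0 ∨ F)) ∧ ¬¬(F ∧ T)
  →4  ((T ∨ ¬T) ∧ ¬(x0 ∨ F)) ∧ ¬¬(F ∧ T)
  →5  (T ∧ ¬(x0 ∨ F)) ∧ ¬¬(F ∧ T)
  →6  ¬(x0 ∨ F) ∧ ¬¬(F ∧ T)
  →7  (¬x0 ∧ ¬F) ∧ ¬¬(F ∧ T)
  →8  (¬x0 ∧ T) ∧ ¬¬(F ∧ T)
  →9  ¬x0 ∧ ¬¬(F ∧ T)
  →10  ¬x0 ∧ (F ∧ T)
  →11  ¬x0 ∧ F
  →12  F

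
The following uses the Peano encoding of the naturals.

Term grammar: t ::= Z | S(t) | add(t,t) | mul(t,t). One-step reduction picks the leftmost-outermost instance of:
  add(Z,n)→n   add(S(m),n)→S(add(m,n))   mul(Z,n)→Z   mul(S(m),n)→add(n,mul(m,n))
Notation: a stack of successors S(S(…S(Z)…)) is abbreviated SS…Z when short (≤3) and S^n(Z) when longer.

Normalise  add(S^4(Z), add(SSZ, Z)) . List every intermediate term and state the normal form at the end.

Answer: normal form = S^6(Z)  (in 8 steps)

Derivation:
  start: add(S^4(Z), add(SSZ, Z))
  [1] S(add(SSSZ, add(SSZ, Z)))
  [2] S(S(add(SSZ, add(SSZ, Z))))
  [3] S(S(S(add(SZ, add(SSZ, Z)))))
  [4] S(S(S(S(add(Z, add(SSZ, Z))))))
  [5] S(S(S(S(add(SSZ, Z)))))
  [6] S(S(S(S(S(add(SZ, Z))))))
  [7] S(S(S(S(S(S(add(Z, Z)))))))
  [8] S^6(Z)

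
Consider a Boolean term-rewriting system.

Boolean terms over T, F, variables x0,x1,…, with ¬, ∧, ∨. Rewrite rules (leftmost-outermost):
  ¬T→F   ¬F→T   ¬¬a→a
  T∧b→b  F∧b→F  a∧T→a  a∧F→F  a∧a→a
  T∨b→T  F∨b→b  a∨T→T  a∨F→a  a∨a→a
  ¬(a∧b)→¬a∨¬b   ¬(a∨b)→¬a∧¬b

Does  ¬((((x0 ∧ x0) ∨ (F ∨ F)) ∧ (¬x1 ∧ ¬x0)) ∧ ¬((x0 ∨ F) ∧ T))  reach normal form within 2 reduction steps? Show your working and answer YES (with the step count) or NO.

  start: ¬((((x0 ∧ x0) ∨ (F ∨ F)) ∧ (¬x1 ∧ ¬x0)) ∧ ¬((x0 ∨ F) ∧ T))
  step 1: ¬(((x0 ∧ x0) ∨ (F ∨ F)) ∧ (¬x1 ∧ ¬x0)) ∨ ¬¬((x0 ∨ F) ∧ T)
  step 2: (¬((x0 ∧ x0) ∨ (F ∨ F)) ∨ ¬(¬x1 ∧ ¬x0)) ∨ ¬¬((x0 ∨ F) ∧ T)

Answer: NO — after 2 steps the term is (¬((x0 ∧ x0) ∨ (F ∨ F)) ∨ ¬(¬x1 ∧ ¬x0)) ∨ ¬¬((x0 ∨ F) ∧ T), not yet normal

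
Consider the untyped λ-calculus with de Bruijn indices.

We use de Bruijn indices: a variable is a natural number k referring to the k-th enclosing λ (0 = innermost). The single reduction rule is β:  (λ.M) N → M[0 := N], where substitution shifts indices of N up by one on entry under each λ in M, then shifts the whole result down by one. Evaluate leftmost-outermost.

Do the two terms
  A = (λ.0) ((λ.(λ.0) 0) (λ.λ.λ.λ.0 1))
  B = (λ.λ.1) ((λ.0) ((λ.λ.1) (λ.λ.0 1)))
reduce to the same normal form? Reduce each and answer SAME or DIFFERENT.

Term A:
  start: (λ.0) ((λ.(λ.0) 0) (λ.λ.λ.λ.0 1))
  →1  (λ.(λ.0) 0) (λ.λ.λ.λ.0 1)
  →2  (λ.0) (λ.λ.λ.λ.0 1)
  →3  λ.λ.λ.λ.0 1

Term B:
  start: (λ.λ.1) ((λ.0) ((λ.λ.1) (λ.λ.0 1)))
  →1  λ.(λ.0) ((λ.λ.1) (λ.λ.0 1))
  →2  λ.(λ.λ.1) (λ.λ.0 1)
  →3  λ.λ.λ.λ.0 1

Answer: SAME — A ⇓ λ.λ.λ.λ.0 1, B ⇓ λ.λ.λ.λ.0 1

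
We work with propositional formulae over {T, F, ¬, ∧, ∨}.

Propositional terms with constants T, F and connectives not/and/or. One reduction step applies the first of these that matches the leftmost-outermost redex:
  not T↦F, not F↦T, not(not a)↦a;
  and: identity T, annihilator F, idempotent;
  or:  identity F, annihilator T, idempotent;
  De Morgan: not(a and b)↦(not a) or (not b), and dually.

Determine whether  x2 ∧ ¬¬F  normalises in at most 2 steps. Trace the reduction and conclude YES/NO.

Answer: YES — reaches normal form F in 2 ≤ 2 steps

Reduction:
  start: x2 ∧ ¬¬F
  step 1: x2 ∧ F
  step 2: F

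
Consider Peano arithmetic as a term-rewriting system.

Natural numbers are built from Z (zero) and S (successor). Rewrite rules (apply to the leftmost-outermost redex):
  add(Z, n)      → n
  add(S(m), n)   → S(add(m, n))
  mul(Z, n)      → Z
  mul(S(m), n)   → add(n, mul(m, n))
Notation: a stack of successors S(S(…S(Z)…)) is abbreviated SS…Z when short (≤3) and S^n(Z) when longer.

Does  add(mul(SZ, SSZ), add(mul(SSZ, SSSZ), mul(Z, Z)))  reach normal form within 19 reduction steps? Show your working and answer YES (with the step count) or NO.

Answer: NO — after 19 steps the term is S(S(S(S(S(S(add(add(SSZ, mul(Z, SSSZ)), mul(Z, Z)))))))), not yet normal

Working:
  start: add(mul(SZ, SSZ), add(mul(SSZ, SSSZ), mul(Z, Z)))
  step 1: add(add(SSZ, mul(Z, SSZ)), add(mul(SSZ, SSSZ), mul(Z, Z)))
  step 2: add(S(add(SZ, mul(Z, SSZ))), add(mul(SSZ, SSSZ), mul(Z, Z)))
  step 3: S(add(add(SZ, mul(Z, SSZ)), add(mul(SSZ, SSSZ), mul(Z, Z))))
  step 4: S(add(S(add(Z, mul(Z, SSZ))), add(mul(SSZ, SSSZ), mul(Z, Z))))
  step 5: S(S(add(add(Z, mul(Z, SSZ)), add(mul(SSZ, SSSZ), mul(Z, Z)))))
  step 6: S(S(add(mul(Z, SSZ), add(mul(SSZ, SSSZ), mul(Z, Z)))))
  step 7: S(S(add(Z, add(mul(SSZ, SSSZ), mul(Z, Z)))))
  step 8: S(S(add(mul(SSZ, SSSZ), mul(Z, Z))))
  step 9: S(S(add(add(SSSZ, mul(SZ, SSSZ)), mul(Z, Z))))
  step 10: S(S(add(S(add(SSZ, mul(SZ, SSSZ))), mul(Z, Z))))
  step 11: S(S(S(add(add(SSZ, mul(SZ, SSSZ)), mul(Z, Z)))))
  step 12: S(S(S(add(S(add(SZ, mul(SZ, SSSZ))), mul(Z, Z)))))
  step 13: S(S(S(S(add(add(SZ, mul(SZ, SSSZ)), mul(Z, Z))))))
  step 14: S(S(S(S(add(S(add(Z, mul(SZ, SSSZ))), mul(Z, Z))))))
  step 15: S(S(S(S(S(add(add(Z, mul(SZ, SSSZ)), mul(Z, Z)))))))
  step 16: S(S(S(S(S(add(mul(SZ, SSSZ), mul(Z, Z)))))))
  step 17: S(S(S(S(S(add(add(SSSZ, mul(Z, SSSZ)), mul(Z, Z)))))))
  step 18: S(S(S(S(S(add(S(add(SSZ, mul(Z, SSSZ))), mul(Z, Z)))))))
  step 19: S(S(S(S(S(S(add(add(SSZ, mul(Z, SSSZ)), mul(Z, Z))))))))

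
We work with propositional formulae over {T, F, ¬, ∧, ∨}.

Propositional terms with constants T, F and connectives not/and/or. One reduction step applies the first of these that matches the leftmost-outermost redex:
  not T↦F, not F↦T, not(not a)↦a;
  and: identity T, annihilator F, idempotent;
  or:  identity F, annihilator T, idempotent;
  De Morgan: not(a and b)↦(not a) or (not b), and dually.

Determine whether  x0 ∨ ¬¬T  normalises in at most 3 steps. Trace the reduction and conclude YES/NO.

  start: x0 ∨ ¬¬T
  [1] x0 ∨ T
  [2] T

Answer: YES — reaches normal form T in 2 ≤ 3 steps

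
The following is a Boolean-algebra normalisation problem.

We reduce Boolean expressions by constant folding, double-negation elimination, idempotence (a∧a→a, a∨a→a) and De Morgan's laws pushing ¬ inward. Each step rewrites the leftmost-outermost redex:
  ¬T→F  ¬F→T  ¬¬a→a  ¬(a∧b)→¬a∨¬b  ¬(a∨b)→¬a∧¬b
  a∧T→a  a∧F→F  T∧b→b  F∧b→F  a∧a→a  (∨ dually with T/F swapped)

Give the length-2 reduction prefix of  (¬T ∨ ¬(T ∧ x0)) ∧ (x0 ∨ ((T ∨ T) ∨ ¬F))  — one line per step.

  start: (¬T ∨ ¬(T ∧ x0)) ∧ (x0 ∨ ((T ∨ T) ∨ ¬F))
  [1] (F ∨ ¬(T ∧ x0)) ∧ (x0 ∨ ((T ∨ T) ∨ ¬F))
  [2] ¬(T ∧ x0) ∧ (x0 ∨ ((T ∨ T) ∨ ¬F))

Answer: after 2 steps: ¬(T ∧ x0) ∧ (x0 ∨ ((T ∨ T) ∨ ¬F))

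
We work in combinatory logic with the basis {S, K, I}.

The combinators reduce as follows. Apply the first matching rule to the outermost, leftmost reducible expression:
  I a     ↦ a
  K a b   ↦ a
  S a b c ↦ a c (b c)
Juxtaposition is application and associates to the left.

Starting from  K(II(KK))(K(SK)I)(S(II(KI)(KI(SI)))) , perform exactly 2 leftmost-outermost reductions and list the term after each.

  start: K(II(KK))(K(SK)I)(S(II(KI)(KI(SI))))
  [1] II(KK)(S(II(KI)(KI(SI))))
  [2] I(KK)(S(II(KI)(KI(SI))))

Answer: after 2 steps: I(KK)(S(II(KI)(KI(SI))))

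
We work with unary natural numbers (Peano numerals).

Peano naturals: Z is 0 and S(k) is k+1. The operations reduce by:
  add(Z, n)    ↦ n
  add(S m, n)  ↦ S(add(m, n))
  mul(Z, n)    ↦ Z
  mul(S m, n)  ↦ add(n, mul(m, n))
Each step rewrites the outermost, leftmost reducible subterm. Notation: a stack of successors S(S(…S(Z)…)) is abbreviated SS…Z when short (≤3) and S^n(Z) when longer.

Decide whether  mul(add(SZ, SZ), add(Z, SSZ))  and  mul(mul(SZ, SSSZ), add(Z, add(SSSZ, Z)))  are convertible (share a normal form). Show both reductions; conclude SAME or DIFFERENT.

Term A:
  start: mul(add(SZ, SZ), add(Z, SSZ))
  [1] mul(S(add(Z, SZ)), add(Z, SSZ))
  [2] add(add(Z, SSZ), mul(add(Z, SZ), add(Z, SSZ)))
  [3] add(SSZ, mul(add(Z, SZ), add(Z, SSZ)))
  [4] S(add(SZ, mul(add(Z, SZ), add(Z, SSZ))))
  [5] S(S(add(Z, mul(add(Z, SZ), add(Z, SSZ)))))
  [6] S(S(mul(add(Z, SZ), add(Z, SSZ))))
  [7] S(S(mul(SZ, add(Z, SSZ))))
  [8] S(S(add(add(Z, SSZ), mul(Z, add(Z, SSZ)))))
  [9] S(S(add(SSZ, mul(Z, add(Z, SSZ)))))
  [10] S(S(S(add(SZ, mul(Z, add(Z, SSZ))))))
  [11] S(S(S(S(add(Z, mul(Z, add(Z, SSZ)))))))
  [12] S(S(S(S(mul(Z, add(Z, SSZ))))))
  [13] S^4(Z)

Term B:
  start: mul(mul(SZ, SSSZ), add(Z, add(SSSZ, Z)))
  [1] mul(add(SSSZ, mul(Z, SSSZ)), add(Z, add(SSSZ, Z)))
  [2] mul(S(add(SSZ, mul(Z, SSSZ))), add(Z, add(SSSZ, Z)))
  [3] add(add(Z, add(SSSZ, Z)), mul(add(SSZ, mul(Z, SSSZ)), add(Z, add(SSSZ, Z))))
  [4] add(add(SSSZ, Z), mul(add(SSZ, mul(Z, SSSZ)), add(Z, add(SSSZ, Z))))
  [5] add(S(add(SSZ, Z)), mul(add(SSZ, mul(Z, SSSZ)), add(Z, add(SSSZ, Z))))
  [6] S(add(add(SSZ, Z), mul(add(SSZ, mul(Z, SSSZ)), add(Z, add(SSSZ, Z)))))
  [7] S(add(S(add(SZ, Z)), mul(add(SSZ, mul(Z, SSSZ)), add(Z, add(SSSZ, Z)))))
  [8] S(S(add(add(SZ, Z), mul(add(SSZ, mul(Z, SSSZ)), add(Z, add(SSSZ, Z))))))
  [9] S(S(add(S(add(Z, Z)), mul(add(SSZ, mul(Z, SSSZ)), add(Z, add(SSSZ, Z))))))
  [10] S(S(S(add(add(Z, Z), mul(add(SSZ, mul(Z, SSSZ)), add(Z, add(SSSZ, Z)))))))
  [11] S(S(S(add(Z, mul(add(SSZ, mul(Z, SSSZ)), add(Z, add(SSSZ, Z)))))))
  [12] S(S(S(mul(add(SSZ, mul(Z, SSSZ)), add(Z, add(SSSZ, Z))))))
  [13] S(S(S(mul(S(add(SZ, mul(Z, SSSZ))), add(Z, add(SSSZ, Z))))))
  [14] S(S(S(add(add(Z, add(SSSZ, Z)), mul(add(SZ, mul(Z, SSSZ)), add(Z, add(SSSZ, Z)))))))
  [15] S(S(S(add(add(SSSZ, Z), mul(add(SZ, mul(Z, SSSZ)), add(Z, add(SSSZ, Z)))))))
  [16] S(S(S(add(S(add(SSZ, Z)), mul(add(SZ, mul(Z, SSSZ)), add(Z, add(SSSZ, Z)))))))
  [17] S(S(S(S(add(add(SSZ, Z), mul(add(SZ, mul(Z, SSSZ)), add(Z, add(SSSZ, Z))))))))
  [18] S(S(S(S(add(S(add(SZ, Z)), mul(add(SZ, mul(Z, SSSZ)), add(Z, add(SSSZ, Z))))))))
  [19] S(S(S(S(S(add(add(SZ, Z), mul(add(SZ, mul(Z, SSSZ)), add(Z, add(SSSZ, Z)))))))))
  [20] S(S(S(S(S(add(S(add(Z, Z)), mul(add(SZ, mul(Z, SSSZ)), add(Z, add(SSSZ, Z)))))))))
  [21] S(S(S(S(S(S(add(add(Z, Z), mul(add(SZ, mul(Z, SSSZ)), add(Z, add(SSSZ, Z))))))))))
  [22] S(S(S(S(S(S(add(Z, mul(add(SZ, mul(Z, SSSZ)), add(Z, add(SSSZ, Z))))))))))
  [23] S(S(S(S(S(S(mul(add(SZ, mul(Z, SSSZ)), add(Z, add(SSSZ, Z)))))))))
  [24] S(S(S(S(S(S(mul(S(add(Z, mul(Z, SSSZ))), add(Z, add(SSSZ, Z)))))))))
  [25] S(S(S(S(S(S(add(add(Z, add(SSSZ, Z)), mul(add(Z, mul(Z, SSSZ)), add(Z, add(SSSZ, Z))))))))))
  [26] S(S(S(S(S(S(add(add(SSSZ, Z), mul(add(Z, mul(Z, SSSZ)), add(Z, add(SSSZ, Z))))))))))
  [27] S(S(S(S(S(S(add(S(add(SSZ, Z)), mul(add(Z, mul(Z, SSSZ)), add(Z, add(SSSZ, Z))))))))))
  [28] S(S(S(S(S(S(S(add(add(SSZ, Z), mul(add(Z, mul(Z, SSSZ)), add(Z, add(SSSZ, Z)))))))))))
  [29] S(S(S(S(S(S(S(add(S(add(SZ, Z)), mul(add(Z, mul(Z, SSSZ)), add(Z, add(SSSZ, Z)))))))))))
  [30] S(S(S(S(S(S(S(S(add(add(SZ, Z), mul(add(Z, mul(Z, SSSZ)), add(Z, add(SSSZ, Z))))))))))))
  [31] S(S(S(S(S(S(S(S(add(S(add(Z, Z)), mul(add(Z, mul(Z, SSSZ)), add(Z, add(SSSZ, Z))))))))))))
  [32] S(S(S(S(S(S(S(S(S(add(add(Z, Z), mul(add(Z, mul(Z, SSSZ)), add(Z, add(SSSZ, Z)))))))))))))
  [33] S(S(S(S(S(S(S(S(S(add(Z, mul(add(Z, mul(Z, SSSZ)), add(Z, add(SSSZ, Z)))))))))))))
  [34] S(S(S(S(S(S(S(S(S(mul(add(Z, mul(Z, SSSZ)), add(Z, add(SSSZ, Z))))))))))))
  [35] S(S(S(S(S(S(S(S(S(mul(mul(Z, SSSZ), add(Z, add(SSSZ, Z))))))))))))
  [36] S(S(S(S(S(S(S(S(S(mul(Z, add(Z, add(SSSZ, Z))))))))))))
  [37] S^9(Z)

Answer: DIFFERENT — A ⇓ S^4(Z), B ⇓ S^9(Z)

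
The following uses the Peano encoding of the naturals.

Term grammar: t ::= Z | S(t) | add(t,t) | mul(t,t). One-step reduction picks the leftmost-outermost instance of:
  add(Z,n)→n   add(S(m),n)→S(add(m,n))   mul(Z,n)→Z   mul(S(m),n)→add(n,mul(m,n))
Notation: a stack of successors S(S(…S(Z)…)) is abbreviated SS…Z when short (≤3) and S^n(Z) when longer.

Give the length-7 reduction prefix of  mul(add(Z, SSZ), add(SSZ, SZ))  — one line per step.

Answer: after 7 steps: S(S(add(SZ, mul(SZ, add(SSZ, SZ)))))

Reduction:
  start: mul(add(Z, SSZ), add(SSZ, SZ))
  →1  mul(SSZ, add(SSZ, SZ))
  →2  add(add(SSZ, SZ), mul(SZ, add(SSZ, SZ)))
  →3  add(S(add(SZ, SZ)), mul(SZ, add(SSZ, SZ)))
  →4  S(add(add(SZ, SZ), mul(SZ, add(SSZ, SZ))))
  →5  S(add(S(add(Z, SZ)), mul(SZ, add(SSZ, SZ))))
  →6  S(S(add(add(Z, SZ), mul(SZ, add(SSZ, SZ)))))
  →7  S(S(add(SZ, mul(SZ, add(SSZ, SZ)))))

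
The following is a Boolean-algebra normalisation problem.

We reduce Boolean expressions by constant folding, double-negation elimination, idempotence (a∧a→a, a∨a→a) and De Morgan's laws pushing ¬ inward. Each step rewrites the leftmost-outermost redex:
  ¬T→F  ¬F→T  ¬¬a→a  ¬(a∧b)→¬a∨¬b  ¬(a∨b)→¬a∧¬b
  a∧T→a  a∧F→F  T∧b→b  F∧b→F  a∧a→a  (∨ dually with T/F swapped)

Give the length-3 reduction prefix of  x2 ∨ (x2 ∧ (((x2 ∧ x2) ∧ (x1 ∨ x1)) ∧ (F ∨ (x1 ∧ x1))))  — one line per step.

  start: x2 ∨ (x2 ∧ (((x2 ∧ x2) ∧ (x1 ∨ x1)) ∧ (F ∨ (x1 ∧ x1))))
  [1] x2 ∨ (x2 ∧ ((x2 ∧ (x1 ∨ x1)) ∧ (F ∨ (x1 ∧ x1))))
  [2] x2 ∨ (x2 ∧ ((x2 ∧ x1) ∧ (F ∨ (x1 ∧ x1))))
  [3] x2 ∨ (x2 ∧ ((x2 ∧ x1) ∧ (x1 ∧ x1)))

Answer: after 3 steps: x2 ∨ (x2 ∧ ((x2 ∧ x1) ∧ (x1 ∧ x1)))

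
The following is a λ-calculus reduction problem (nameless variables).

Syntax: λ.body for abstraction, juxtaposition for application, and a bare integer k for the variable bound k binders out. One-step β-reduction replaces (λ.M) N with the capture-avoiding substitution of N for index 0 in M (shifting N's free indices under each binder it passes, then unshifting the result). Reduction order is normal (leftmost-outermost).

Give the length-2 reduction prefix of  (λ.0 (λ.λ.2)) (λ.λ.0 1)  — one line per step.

  start: (λ.0 (λ.λ.2)) (λ.λ.0 1)
  [1] (λ.λ.0 1) (λ.λ.λ.λ.0 1)
  [2] λ.0 (λ.λ.λ.λ.0 1)

Answer: after 2 steps: λ.0 (λ.λ.λ.λ.0 1)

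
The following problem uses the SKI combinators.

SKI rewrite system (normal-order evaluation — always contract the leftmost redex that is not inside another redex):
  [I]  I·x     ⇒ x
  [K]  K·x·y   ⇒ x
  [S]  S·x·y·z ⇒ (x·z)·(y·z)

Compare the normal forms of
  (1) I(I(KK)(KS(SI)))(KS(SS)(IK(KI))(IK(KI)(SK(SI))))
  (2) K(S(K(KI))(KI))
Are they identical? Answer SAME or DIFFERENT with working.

Answer: SAME — A ⇓ K(S(K(KI))(KI)), B ⇓ K(S(K(KI))(KI))

Derivation:
Term A:
  start: I(I(KK)(KS(SI)))(KS(SS)(IK(KI))(IK(KI)(SK(SI))))
  [1] I(KK)(KS(SI))(KS(SS)(IK(KI))(IK(KI)(SK(SI))))
  [2] KK(KS(SI))(KS(SS)(IK(KI))(IK(KI)(SK(SI))))
  [3] K(KS(SS)(IK(KI))(IK(KI)(SK(SI))))
  [4] K(S(IK(KI))(IK(KI)(SK(SI))))
  [5] K(S(K(KI))(IK(KI)(SK(SI))))
  [6] K(S(K(KI))(K(KI)(SK(SI))))
  [7] K(S(K(KI))(KI))

Term B:
  start: K(S(K(KI))(KI))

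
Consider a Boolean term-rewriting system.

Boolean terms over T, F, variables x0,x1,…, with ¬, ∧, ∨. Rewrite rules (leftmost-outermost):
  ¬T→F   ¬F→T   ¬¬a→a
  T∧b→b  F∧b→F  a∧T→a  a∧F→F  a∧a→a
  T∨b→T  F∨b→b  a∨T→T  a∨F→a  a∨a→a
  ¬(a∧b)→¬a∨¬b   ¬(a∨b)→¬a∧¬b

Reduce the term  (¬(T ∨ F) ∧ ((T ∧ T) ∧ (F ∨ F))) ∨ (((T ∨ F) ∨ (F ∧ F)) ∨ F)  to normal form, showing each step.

Answer: normal form = T  (in 8 steps)

Derivation:
  start: (¬(T ∨ F) ∧ ((T ∧ T) ∧ (F ∨ F))) ∨ (((T ∨ F) ∨ (F ∧ F)) ∨ F)
  [1] ((¬T ∧ ¬F) ∧ ((T ∧ T) ∧ (F ∨ F))) ∨ (((T ∨ F) ∨ (F ∧ F)) ∨ F)
  [2] ((F ∧ ¬F) ∧ ((T ∧ T) ∧ (F ∨ F))) ∨ (((T ∨ F) ∨ (F ∧ F)) ∨ F)
  [3] (F ∧ ((T ∧ T) ∧ (F ∨ F))) ∨ (((T ∨ F) ∨ (F ∧ F)) ∨ F)
  [4] F ∨ (((T ∨ F) ∨ (F ∧ F)) ∨ F)
  [5] ((T ∨ F) ∨ (F ∧ F)) ∨ F
  [6] (T ∨ F) ∨ (F ∧ F)
  [7] T ∨ (F ∧ F)
  [8] T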